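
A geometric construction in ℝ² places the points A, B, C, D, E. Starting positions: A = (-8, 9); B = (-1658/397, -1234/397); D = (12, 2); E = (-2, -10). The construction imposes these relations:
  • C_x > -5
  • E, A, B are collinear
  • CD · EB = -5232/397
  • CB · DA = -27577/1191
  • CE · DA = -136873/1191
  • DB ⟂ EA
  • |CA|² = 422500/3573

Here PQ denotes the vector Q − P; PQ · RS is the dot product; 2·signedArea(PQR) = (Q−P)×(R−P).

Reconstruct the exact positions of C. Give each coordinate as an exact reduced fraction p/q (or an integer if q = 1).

C = (-1876/397, -1631/1191)

1. C_x = -1876/397  [CE · DA = -136873/1191 ∩ CD · EB = -5232/397]
2. C_y = -1631/1191  [CE · DA = -136873/1191 ∩ CD · EB = -5232/397]
   → C = (-1876/397, -1631/1191)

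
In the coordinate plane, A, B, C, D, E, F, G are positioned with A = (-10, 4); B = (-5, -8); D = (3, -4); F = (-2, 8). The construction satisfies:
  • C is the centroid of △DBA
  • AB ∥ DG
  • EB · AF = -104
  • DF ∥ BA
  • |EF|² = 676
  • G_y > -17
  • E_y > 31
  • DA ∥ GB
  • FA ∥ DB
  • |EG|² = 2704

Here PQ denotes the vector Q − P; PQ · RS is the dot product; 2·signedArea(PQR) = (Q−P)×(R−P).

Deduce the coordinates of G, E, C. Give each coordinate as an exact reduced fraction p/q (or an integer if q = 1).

1. G_x = 8  [DA ∥ GB ∩ AB ∥ DG]
2. G_y = -16  [DA ∥ GB ∩ AB ∥ DG]
   → G = (8, -16)
3. E_x = -12  [line -8·x + -4·y + 32 = 0 ∩ |EF|² = 676]
4. E_y = 32  [line -8·x + -4·y + 32 = 0 ∩ |EF|² = 676]
   → E = (-12, 32)
5. C_x = -4  [C is the centroid of △DBA]
6. C_y = -8/3  [C is the centroid of △DBA]
   → C = (-4, -8/3)

C = (-4, -8/3)
E = (-12, 32)
G = (8, -16)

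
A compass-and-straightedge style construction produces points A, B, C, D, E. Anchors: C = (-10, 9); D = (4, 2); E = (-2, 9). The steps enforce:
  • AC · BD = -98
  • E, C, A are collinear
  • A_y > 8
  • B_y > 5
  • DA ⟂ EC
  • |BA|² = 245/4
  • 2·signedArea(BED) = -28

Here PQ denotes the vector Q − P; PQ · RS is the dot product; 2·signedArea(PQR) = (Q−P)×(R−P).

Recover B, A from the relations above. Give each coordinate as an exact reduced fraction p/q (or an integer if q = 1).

1. A_x = 4  [E, C, A are collinear ∩ DA ⟂ EC]
2. A_y = 9  [E, C, A are collinear ∩ DA ⟂ EC]
   → A = (4, 9)
3. B_x = -3  [2·signedArea(BED) = -28 ∩ AC · BD = -98]
4. B_y = 11/2  [2·signedArea(BED) = -28 ∩ AC · BD = -98]
   → B = (-3, 11/2)

A = (4, 9)
B = (-3, 11/2)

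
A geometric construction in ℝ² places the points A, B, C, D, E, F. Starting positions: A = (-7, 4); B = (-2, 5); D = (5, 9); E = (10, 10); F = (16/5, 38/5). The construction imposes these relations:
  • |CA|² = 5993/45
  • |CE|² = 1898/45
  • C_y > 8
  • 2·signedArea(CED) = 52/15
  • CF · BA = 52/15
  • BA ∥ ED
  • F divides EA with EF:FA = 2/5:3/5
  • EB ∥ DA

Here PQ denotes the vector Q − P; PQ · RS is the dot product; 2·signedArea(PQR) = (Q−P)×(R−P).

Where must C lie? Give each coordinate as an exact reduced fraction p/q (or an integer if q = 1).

C = (19/5, 121/15)

1. C_x = 19/5  [CF · BA = 52/15 ∩ 2·signedArea(CED) = 52/15]
2. C_y = 121/15  [CF · BA = 52/15 ∩ 2·signedArea(CED) = 52/15]
   → C = (19/5, 121/15)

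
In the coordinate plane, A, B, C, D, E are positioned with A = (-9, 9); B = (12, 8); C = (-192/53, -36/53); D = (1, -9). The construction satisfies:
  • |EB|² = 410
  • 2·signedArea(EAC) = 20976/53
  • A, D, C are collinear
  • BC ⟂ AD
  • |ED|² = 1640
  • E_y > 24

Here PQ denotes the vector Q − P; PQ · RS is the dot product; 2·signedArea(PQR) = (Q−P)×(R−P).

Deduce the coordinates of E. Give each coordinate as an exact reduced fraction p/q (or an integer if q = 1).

E = (23, 25)

1. E_x = 23  [line 513/53·x + 285/53·y + -18924/53 = 0 ∩ |EB|² = 410]
2. E_y = 25  [line 513/53·x + 285/53·y + -18924/53 = 0 ∩ |EB|² = 410]
   → E = (23, 25)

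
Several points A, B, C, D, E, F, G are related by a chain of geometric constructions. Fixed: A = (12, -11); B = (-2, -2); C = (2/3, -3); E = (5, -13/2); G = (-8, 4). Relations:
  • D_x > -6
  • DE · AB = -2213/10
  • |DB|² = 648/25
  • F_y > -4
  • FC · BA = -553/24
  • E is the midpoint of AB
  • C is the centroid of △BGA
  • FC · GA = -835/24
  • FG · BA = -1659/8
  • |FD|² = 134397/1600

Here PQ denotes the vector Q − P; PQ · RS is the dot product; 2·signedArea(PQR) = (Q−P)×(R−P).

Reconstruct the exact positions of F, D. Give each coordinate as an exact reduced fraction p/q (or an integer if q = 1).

D = (-28/5, 8/5)
F = (7/4, -31/8)

1. F_x = 7/4  [FG · BA = -1659/8 ∩ FC · GA = -835/24]
2. F_y = -31/8  [FG · BA = -1659/8 ∩ FC · GA = -835/24]
   → F = (7/4, -31/8)
3. D_x = -28/5  [line 14·x + -9·y + 464/5 = 0 ∩ |FD|² = 134397/1600]
4. D_y = 8/5  [line 14·x + -9·y + 464/5 = 0 ∩ |FD|² = 134397/1600]
   → D = (-28/5, 8/5)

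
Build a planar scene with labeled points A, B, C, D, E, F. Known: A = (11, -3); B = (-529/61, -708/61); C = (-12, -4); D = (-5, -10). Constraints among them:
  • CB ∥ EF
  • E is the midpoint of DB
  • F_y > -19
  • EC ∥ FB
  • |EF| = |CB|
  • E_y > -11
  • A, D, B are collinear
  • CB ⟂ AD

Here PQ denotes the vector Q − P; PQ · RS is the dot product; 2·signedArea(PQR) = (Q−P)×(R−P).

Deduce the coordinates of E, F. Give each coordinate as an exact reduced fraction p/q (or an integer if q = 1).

E = (-417/61, -659/61)
F = (-214/61, -1123/61)

1. E_x = -417/61  [E is the midpoint of DB]
2. E_y = -659/61  [E is the midpoint of DB]
   → E = (-417/61, -659/61)
3. F_x = -214/61  [EC ∥ FB ∩ CB ∥ EF]
4. F_y = -1123/61  [EC ∥ FB ∩ CB ∥ EF]
   → F = (-214/61, -1123/61)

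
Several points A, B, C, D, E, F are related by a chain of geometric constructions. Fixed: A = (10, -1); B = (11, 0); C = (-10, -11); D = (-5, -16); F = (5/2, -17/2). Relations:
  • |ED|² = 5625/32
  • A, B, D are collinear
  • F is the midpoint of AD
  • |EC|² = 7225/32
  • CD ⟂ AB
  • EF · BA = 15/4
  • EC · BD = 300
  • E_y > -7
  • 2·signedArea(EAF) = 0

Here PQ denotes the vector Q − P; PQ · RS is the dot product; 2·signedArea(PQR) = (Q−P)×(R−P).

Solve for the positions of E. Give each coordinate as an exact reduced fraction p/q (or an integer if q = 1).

1. E_x = 35/8  [2·signedArea(EAF) = 0 ∩ EC · BD = 300]
2. E_y = -53/8  [2·signedArea(EAF) = 0 ∩ EC · BD = 300]
   → E = (35/8, -53/8)

E = (35/8, -53/8)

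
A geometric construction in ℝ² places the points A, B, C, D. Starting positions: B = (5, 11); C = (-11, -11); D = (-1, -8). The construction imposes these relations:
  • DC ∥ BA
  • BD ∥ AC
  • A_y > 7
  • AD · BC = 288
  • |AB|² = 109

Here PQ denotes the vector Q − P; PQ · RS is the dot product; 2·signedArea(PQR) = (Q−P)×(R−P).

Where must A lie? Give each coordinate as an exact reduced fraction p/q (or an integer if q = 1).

A = (-5, 8)

1. A_x = -5  [BD ∥ AC ∩ DC ∥ BA]
2. A_y = 8  [BD ∥ AC ∩ DC ∥ BA]
   → A = (-5, 8)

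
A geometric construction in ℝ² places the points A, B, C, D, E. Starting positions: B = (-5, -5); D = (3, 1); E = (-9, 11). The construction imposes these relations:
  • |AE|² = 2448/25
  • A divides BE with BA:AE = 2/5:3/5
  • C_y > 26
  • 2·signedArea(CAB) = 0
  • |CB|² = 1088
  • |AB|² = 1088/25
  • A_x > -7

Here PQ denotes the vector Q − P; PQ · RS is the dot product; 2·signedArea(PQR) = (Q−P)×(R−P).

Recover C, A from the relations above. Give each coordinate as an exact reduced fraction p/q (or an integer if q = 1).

A = (-33/5, 7/5)
C = (-13, 27)

1. A_x = -33/5  [A divides BE with BA:AE = 2/5:3/5]
2. A_y = 7/5  [A divides BE with BA:AE = 2/5:3/5]
   → A = (-33/5, 7/5)
3. C_x = -13  [line 32/5·x + 8/5·y + 40 = 0 ∩ |CB|² = 1088]
4. C_y = 27  [line 32/5·x + 8/5·y + 40 = 0 ∩ |CB|² = 1088]
   → C = (-13, 27)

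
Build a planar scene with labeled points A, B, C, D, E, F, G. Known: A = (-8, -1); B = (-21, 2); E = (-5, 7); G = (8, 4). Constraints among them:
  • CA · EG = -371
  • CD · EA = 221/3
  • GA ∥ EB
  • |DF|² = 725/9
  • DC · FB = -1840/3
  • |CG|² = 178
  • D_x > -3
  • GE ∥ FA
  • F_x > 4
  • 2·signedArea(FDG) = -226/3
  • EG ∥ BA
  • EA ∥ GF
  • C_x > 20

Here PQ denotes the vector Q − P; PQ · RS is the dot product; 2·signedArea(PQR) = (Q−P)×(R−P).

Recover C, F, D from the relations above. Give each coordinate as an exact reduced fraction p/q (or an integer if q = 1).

C = (21, 1)
D = (-8/3, 2/3)
F = (5, -4)

1. C_x = 21  [line -13·x + 3·y + 270 = 0 ∩ |CG|² = 178]
2. C_y = 1  [line -13·x + 3·y + 270 = 0 ∩ |CG|² = 178]
   → C = (21, 1)
3. F_x = 5  [GE ∥ FA ∩ EA ∥ GF]
4. F_y = -4  [GE ∥ FA ∩ EA ∥ GF]
   → F = (5, -4)
5. D_x = -8/3  [CD · EA = 221/3 ∩ DC · FB = -1840/3]
6. D_y = 2/3  [CD · EA = 221/3 ∩ DC · FB = -1840/3]
   → D = (-8/3, 2/3)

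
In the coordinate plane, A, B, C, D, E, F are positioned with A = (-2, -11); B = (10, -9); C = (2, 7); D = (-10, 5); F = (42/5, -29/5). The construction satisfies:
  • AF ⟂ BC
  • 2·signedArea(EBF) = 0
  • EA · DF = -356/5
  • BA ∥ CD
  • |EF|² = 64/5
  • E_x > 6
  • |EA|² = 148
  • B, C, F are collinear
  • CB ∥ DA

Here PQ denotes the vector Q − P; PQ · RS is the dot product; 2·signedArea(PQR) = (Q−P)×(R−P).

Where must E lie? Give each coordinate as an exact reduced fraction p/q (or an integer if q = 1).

E = (34/5, -13/5)

1. E_x = 34/5  [2·signedArea(EBF) = 0 ∩ EA · DF = -356/5]
2. E_y = -13/5  [2·signedArea(EBF) = 0 ∩ EA · DF = -356/5]
   → E = (34/5, -13/5)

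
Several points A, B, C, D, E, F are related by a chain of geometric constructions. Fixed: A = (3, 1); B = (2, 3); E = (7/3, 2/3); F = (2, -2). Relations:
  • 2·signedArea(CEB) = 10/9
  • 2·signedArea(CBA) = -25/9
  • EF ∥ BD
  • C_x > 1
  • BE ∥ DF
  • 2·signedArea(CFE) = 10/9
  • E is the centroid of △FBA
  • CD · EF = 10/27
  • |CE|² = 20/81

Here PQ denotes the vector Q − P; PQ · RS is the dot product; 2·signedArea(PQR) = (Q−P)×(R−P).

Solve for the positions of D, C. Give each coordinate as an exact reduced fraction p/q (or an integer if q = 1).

1. D_x = 5/3  [BE ∥ DF ∩ EF ∥ BD]
2. D_y = 1/3  [BE ∥ DF ∩ EF ∥ BD]
   → D = (5/3, 1/3)
3. C_x = 17/9  [2·signedArea(CFE) = 10/9 ∩ 2·signedArea(CEB) = 10/9]
4. C_y = 4/9  [2·signedArea(CFE) = 10/9 ∩ 2·signedArea(CEB) = 10/9]
   → C = (17/9, 4/9)

C = (17/9, 4/9)
D = (5/3, 1/3)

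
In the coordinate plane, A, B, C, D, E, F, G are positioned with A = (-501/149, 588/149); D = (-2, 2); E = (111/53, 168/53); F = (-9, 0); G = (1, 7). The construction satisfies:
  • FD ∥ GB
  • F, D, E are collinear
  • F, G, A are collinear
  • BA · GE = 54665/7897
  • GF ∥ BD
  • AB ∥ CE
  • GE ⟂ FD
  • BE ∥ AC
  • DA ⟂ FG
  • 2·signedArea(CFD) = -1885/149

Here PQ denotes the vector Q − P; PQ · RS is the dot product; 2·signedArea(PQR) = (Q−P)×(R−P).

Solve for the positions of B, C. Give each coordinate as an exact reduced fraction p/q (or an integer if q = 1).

B = (8, 9)
C = (-73190/7897, -14877/7897)

1. B_x = 8  [GF ∥ BD ∩ FD ∥ GB]
2. B_y = 9  [GF ∥ BD ∩ FD ∥ GB]
   → B = (8, 9)
3. C_x = -73190/7897  [AB ∥ CE ∩ BE ∥ AC]
4. C_y = -14877/7897  [AB ∥ CE ∩ BE ∥ AC]
   → C = (-73190/7897, -14877/7897)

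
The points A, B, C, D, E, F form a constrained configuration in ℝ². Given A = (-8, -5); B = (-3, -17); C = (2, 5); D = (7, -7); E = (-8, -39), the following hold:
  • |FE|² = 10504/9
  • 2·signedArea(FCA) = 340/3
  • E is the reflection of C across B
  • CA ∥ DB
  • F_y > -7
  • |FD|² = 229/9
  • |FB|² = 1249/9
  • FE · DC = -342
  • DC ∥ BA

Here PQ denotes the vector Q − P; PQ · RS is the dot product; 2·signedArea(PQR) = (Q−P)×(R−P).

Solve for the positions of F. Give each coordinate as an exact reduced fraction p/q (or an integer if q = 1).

1. F_x = 2  [2·signedArea(FCA) = 340/3 ∩ FE · DC = -342]
2. F_y = -19/3  [2·signedArea(FCA) = 340/3 ∩ FE · DC = -342]
   → F = (2, -19/3)

F = (2, -19/3)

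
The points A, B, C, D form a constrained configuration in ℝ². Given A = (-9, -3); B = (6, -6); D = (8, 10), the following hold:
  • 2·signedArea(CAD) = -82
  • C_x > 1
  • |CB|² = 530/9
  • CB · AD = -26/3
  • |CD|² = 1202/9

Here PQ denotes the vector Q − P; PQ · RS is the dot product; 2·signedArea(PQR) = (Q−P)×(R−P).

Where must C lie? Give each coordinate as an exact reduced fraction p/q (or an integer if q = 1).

1. C_x = 5/3  [CB · AD = -26/3 ∩ 2·signedArea(CAD) = -82]
2. C_y = 1/3  [CB · AD = -26/3 ∩ 2·signedArea(CAD) = -82]
   → C = (5/3, 1/3)

C = (5/3, 1/3)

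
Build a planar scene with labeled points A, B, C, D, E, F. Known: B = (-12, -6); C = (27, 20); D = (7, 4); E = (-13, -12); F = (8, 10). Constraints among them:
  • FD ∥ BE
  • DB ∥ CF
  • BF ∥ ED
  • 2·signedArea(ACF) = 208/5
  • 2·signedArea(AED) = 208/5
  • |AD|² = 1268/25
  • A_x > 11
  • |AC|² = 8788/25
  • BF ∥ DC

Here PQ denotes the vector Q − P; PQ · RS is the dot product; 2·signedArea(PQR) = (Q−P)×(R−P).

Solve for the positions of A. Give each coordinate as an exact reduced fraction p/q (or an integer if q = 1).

A = (57/5, 48/5)

1. A_x = 57/5  [2·signedArea(ACF) = 208/5 ∩ 2·signedArea(AED) = 208/5]
2. A_y = 48/5  [2·signedArea(ACF) = 208/5 ∩ 2·signedArea(AED) = 208/5]
   → A = (57/5, 48/5)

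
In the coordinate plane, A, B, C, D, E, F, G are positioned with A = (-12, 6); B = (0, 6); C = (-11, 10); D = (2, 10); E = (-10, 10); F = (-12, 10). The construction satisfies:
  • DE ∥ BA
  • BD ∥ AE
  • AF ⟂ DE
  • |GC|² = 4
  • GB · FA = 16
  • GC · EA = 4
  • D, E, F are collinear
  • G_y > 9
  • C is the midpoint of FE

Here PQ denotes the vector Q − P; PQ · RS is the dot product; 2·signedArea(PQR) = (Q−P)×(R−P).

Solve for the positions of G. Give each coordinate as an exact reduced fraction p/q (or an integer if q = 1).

1. G_x = -9  [GC · EA = 4 ∩ GB · FA = 16]
2. G_y = 10  [GC · EA = 4 ∩ GB · FA = 16]
   → G = (-9, 10)

G = (-9, 10)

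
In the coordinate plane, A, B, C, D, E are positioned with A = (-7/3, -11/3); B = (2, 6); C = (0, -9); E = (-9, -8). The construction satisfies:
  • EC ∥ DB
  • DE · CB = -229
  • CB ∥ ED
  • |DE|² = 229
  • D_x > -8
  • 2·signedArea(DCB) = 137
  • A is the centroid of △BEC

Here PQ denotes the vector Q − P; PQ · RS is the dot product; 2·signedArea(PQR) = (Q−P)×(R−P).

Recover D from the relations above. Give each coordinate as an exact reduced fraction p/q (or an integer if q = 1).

D = (-7, 7)

1. D_x = -7  [EC ∥ DB ∩ CB ∥ ED]
2. D_y = 7  [EC ∥ DB ∩ CB ∥ ED]
   → D = (-7, 7)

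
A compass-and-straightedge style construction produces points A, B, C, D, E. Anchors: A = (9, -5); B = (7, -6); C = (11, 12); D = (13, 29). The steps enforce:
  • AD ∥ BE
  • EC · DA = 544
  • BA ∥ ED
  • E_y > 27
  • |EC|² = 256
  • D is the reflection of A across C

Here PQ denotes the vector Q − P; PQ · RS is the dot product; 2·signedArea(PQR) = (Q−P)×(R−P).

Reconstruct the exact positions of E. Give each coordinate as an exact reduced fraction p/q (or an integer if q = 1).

E = (11, 28)

1. E_x = 11  [BA ∥ ED ∩ AD ∥ BE]
2. E_y = 28  [BA ∥ ED ∩ AD ∥ BE]
   → E = (11, 28)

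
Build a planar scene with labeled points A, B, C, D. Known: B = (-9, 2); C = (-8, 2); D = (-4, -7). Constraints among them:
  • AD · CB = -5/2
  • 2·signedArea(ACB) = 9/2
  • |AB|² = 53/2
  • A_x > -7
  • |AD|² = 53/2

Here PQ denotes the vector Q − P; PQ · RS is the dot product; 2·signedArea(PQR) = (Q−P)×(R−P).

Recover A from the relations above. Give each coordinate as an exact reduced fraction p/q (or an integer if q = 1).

1. A_x = -13/2  [2·signedArea(ACB) = 9/2 ∩ AD · CB = -5/2]
2. A_y = -5/2  [2·signedArea(ACB) = 9/2 ∩ AD · CB = -5/2]
   → A = (-13/2, -5/2)

A = (-13/2, -5/2)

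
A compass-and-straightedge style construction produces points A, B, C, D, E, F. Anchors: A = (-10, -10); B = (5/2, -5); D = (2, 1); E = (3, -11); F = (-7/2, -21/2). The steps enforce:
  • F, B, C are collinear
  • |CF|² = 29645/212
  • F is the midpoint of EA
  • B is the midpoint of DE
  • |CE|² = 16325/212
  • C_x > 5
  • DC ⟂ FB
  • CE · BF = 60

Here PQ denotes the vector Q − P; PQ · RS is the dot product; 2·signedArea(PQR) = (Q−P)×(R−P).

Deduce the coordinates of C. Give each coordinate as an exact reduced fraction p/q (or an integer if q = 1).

C = (553/106, -133/53)

1. C_x = 553/106  [F, B, C are collinear ∩ DC ⟂ FB]
2. C_y = -133/53  [F, B, C are collinear ∩ DC ⟂ FB]
   → C = (553/106, -133/53)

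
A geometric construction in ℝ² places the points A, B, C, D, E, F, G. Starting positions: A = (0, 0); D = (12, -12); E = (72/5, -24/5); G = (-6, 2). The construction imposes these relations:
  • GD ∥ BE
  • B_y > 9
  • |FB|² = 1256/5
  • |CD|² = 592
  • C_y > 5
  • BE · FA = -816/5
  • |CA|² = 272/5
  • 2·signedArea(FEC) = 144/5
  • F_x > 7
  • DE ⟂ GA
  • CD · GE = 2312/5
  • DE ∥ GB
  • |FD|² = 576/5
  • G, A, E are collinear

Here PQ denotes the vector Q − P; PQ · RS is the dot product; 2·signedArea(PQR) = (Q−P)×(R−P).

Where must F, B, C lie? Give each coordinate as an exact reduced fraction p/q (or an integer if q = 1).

1. B_x = -18/5  [GD ∥ BE ∩ DE ∥ GB]
2. B_y = 46/5  [GD ∥ BE ∩ DE ∥ GB]
   → B = (-18/5, 46/5)
3. C_x = -24/5  [line -102/5·x + 34/5·y + -136 = 0 ∩ |CA|² = 272/5]
4. C_y = 28/5  [line -102/5·x + 34/5·y + -136 = 0 ∩ |CA|² = 272/5]
   → C = (-24/5, 28/5)
5. F_x = 36/5  [2·signedArea(FEC) = 144/5 ∩ BE · FA = -816/5]
6. F_y = -12/5  [2·signedArea(FEC) = 144/5 ∩ BE · FA = -816/5]
   → F = (36/5, -12/5)

B = (-18/5, 46/5)
C = (-24/5, 28/5)
F = (36/5, -12/5)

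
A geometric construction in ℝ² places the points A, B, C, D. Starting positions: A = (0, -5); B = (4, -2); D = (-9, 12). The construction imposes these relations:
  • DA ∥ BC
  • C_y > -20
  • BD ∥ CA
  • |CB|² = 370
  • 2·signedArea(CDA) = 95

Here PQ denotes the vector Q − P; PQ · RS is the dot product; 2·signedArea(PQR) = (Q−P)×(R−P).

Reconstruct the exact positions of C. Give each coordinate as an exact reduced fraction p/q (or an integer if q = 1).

C = (13, -19)

1. C_x = 13  [BD ∥ CA ∩ DA ∥ BC]
2. C_y = -19  [BD ∥ CA ∩ DA ∥ BC]
   → C = (13, -19)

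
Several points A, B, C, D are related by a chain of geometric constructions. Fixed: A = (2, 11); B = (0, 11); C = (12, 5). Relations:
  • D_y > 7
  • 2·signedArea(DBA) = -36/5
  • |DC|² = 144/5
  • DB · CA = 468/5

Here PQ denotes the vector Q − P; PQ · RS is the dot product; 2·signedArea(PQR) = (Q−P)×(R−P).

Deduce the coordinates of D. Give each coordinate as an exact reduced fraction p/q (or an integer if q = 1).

1. D_x = 36/5  [DB · CA = 468/5 ∩ 2·signedArea(DBA) = -36/5]
2. D_y = 37/5  [DB · CA = 468/5 ∩ 2·signedArea(DBA) = -36/5]
   → D = (36/5, 37/5)

D = (36/5, 37/5)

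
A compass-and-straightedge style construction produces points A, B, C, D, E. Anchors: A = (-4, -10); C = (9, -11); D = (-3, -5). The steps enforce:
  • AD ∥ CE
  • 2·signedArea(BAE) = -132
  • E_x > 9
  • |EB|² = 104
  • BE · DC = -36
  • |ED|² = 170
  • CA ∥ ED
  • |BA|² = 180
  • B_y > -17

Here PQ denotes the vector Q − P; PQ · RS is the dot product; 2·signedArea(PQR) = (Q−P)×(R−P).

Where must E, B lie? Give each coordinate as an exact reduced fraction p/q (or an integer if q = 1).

1. E_x = 10  [CA ∥ ED ∩ AD ∥ CE]
2. E_y = -6  [CA ∥ ED ∩ AD ∥ CE]
   → E = (10, -6)
3. B_x = 8  [BE · DC = -36 ∩ 2·signedArea(BAE) = -132]
4. B_y = -16  [BE · DC = -36 ∩ 2·signedArea(BAE) = -132]
   → B = (8, -16)

B = (8, -16)
E = (10, -6)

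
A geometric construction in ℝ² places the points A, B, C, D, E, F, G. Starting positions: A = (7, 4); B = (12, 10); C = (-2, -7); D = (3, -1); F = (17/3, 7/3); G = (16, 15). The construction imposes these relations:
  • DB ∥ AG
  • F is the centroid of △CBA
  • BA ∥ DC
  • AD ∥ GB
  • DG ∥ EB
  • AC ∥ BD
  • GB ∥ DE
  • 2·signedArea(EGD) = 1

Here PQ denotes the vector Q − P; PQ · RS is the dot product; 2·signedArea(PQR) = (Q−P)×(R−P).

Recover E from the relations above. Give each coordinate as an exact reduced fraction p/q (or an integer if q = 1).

1. E_x = -1  [DG ∥ EB ∩ GB ∥ DE]
2. E_y = -6  [DG ∥ EB ∩ GB ∥ DE]
   → E = (-1, -6)

E = (-1, -6)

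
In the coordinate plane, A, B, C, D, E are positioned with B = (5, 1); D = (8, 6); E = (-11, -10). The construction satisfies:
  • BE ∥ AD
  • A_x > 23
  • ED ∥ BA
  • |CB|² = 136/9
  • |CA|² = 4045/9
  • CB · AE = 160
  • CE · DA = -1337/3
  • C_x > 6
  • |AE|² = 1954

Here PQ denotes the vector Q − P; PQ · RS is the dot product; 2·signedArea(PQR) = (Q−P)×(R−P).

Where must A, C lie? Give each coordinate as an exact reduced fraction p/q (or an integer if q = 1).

A = (24, 17)
C = (7, 13/3)

1. A_x = 24  [BE ∥ AD ∩ ED ∥ BA]
2. A_y = 17  [BE ∥ AD ∩ ED ∥ BA]
   → A = (24, 17)
3. C_x = 7  [CB · AE = 160 ∩ CE · DA = -1337/3]
4. C_y = 13/3  [CB · AE = 160 ∩ CE · DA = -1337/3]
   → C = (7, 13/3)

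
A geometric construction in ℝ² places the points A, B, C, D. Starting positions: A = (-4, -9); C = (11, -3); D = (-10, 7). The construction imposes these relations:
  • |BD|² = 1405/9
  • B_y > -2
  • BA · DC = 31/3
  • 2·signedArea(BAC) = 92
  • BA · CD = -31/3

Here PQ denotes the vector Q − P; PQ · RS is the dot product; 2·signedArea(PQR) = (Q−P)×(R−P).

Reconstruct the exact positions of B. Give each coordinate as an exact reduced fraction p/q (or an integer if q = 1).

B = (-1, -5/3)

1. B_x = -1  [2·signedArea(BAC) = 92 ∩ BA · CD = -31/3]
2. B_y = -5/3  [2·signedArea(BAC) = 92 ∩ BA · CD = -31/3]
   → B = (-1, -5/3)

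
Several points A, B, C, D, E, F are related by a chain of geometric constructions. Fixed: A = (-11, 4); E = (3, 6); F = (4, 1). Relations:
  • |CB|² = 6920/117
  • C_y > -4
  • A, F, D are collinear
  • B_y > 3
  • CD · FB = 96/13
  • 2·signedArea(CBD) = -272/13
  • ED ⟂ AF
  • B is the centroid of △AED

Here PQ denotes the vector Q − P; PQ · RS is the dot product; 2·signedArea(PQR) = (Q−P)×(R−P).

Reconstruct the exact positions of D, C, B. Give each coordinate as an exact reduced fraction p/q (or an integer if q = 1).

B = (-77/39, 148/39)
C = (15/13, -42/13)
D = (27/13, 18/13)

1. D_x = 27/13  [A, F, D are collinear ∩ ED ⟂ AF]
2. D_y = 18/13  [A, F, D are collinear ∩ ED ⟂ AF]
   → D = (27/13, 18/13)
3. B_x = -77/39  [B is the centroid of △AED]
4. B_y = 148/39  [B is the centroid of △AED]
   → B = (-77/39, 148/39)
5. C_x = 15/13  [2·signedArea(CBD) = -272/13 ∩ CD · FB = 96/13]
6. C_y = -42/13  [2·signedArea(CBD) = -272/13 ∩ CD · FB = 96/13]
   → C = (15/13, -42/13)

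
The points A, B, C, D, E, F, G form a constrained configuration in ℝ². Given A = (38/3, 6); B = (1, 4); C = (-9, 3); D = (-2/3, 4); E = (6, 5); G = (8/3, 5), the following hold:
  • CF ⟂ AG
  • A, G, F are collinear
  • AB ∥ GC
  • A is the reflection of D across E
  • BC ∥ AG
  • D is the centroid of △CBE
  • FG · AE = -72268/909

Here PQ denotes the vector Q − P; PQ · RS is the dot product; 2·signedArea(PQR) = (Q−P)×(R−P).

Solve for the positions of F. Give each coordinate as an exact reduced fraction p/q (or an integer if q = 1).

1. F_x = -2752/303  [A, G, F are collinear ∩ CF ⟂ AG]
2. F_y = 1159/303  [A, G, F are collinear ∩ CF ⟂ AG]
   → F = (-2752/303, 1159/303)

F = (-2752/303, 1159/303)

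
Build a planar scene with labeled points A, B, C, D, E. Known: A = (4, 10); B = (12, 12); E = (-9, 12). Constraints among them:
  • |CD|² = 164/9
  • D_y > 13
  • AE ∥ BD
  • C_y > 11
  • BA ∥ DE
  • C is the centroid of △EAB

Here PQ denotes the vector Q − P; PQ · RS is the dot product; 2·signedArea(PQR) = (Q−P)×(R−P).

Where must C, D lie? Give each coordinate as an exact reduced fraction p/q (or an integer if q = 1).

1. C_x = 7/3  [C is the centroid of △EAB]
2. C_y = 34/3  [C is the centroid of △EAB]
   → C = (7/3, 34/3)
3. D_x = -1  [BA ∥ DE ∩ AE ∥ BD]
4. D_y = 14  [BA ∥ DE ∩ AE ∥ BD]
   → D = (-1, 14)

C = (7/3, 34/3)
D = (-1, 14)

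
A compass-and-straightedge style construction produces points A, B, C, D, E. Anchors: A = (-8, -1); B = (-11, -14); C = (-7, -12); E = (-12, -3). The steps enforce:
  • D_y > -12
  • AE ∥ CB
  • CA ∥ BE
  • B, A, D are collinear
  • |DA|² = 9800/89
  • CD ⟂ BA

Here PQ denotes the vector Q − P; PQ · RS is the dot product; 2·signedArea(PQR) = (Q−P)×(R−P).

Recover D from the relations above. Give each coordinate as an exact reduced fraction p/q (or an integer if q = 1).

D = (-922/89, -999/89)

1. D_x = -922/89  [B, A, D are collinear ∩ CD ⟂ BA]
2. D_y = -999/89  [B, A, D are collinear ∩ CD ⟂ BA]
   → D = (-922/89, -999/89)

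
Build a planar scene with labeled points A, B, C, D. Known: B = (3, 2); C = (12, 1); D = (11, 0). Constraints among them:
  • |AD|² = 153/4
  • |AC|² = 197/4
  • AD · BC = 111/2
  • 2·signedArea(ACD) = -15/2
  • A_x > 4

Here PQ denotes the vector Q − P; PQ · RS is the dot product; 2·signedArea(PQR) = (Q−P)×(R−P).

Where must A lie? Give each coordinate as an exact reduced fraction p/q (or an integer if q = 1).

A = (5, 3/2)

1. A_x = 5  [AD · BC = 111/2 ∩ 2·signedArea(ACD) = -15/2]
2. A_y = 3/2  [AD · BC = 111/2 ∩ 2·signedArea(ACD) = -15/2]
   → A = (5, 3/2)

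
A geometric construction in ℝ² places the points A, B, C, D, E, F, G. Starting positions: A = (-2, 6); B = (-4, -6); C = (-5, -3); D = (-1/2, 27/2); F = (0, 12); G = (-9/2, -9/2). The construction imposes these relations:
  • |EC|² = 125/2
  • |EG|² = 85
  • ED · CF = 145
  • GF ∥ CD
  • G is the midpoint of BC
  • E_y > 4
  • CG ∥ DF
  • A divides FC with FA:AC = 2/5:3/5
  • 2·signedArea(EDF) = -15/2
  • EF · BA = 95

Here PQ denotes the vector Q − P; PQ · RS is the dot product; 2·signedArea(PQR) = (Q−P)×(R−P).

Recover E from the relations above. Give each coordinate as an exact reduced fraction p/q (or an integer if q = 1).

1. E_x = -5/2  [EF · BA = 95 ∩ ED · CF = 145]
2. E_y = 9/2  [EF · BA = 95 ∩ ED · CF = 145]
   → E = (-5/2, 9/2)

E = (-5/2, 9/2)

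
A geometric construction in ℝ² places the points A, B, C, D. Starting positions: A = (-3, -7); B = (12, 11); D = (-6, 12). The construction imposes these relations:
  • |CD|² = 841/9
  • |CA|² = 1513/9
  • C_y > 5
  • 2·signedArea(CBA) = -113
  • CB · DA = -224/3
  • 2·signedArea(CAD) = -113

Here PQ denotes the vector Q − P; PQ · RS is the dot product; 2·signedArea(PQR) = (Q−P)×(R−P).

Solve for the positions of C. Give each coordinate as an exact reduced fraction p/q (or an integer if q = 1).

1. C_x = 1  [2·signedArea(CAD) = -113 ∩ CB · DA = -224/3]
2. C_y = 16/3  [2·signedArea(CAD) = -113 ∩ CB · DA = -224/3]
   → C = (1, 16/3)

C = (1, 16/3)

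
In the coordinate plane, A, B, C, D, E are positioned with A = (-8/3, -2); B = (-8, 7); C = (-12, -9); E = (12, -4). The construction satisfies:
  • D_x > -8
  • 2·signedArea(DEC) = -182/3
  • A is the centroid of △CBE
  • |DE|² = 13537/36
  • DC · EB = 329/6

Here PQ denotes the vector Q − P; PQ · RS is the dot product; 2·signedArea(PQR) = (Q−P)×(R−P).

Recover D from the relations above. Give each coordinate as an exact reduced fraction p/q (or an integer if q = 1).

1. D_x = -22/3  [2·signedArea(DEC) = -182/3 ∩ DC · EB = 329/6]
2. D_y = -11/2  [2·signedArea(DEC) = -182/3 ∩ DC · EB = 329/6]
   → D = (-22/3, -11/2)

D = (-22/3, -11/2)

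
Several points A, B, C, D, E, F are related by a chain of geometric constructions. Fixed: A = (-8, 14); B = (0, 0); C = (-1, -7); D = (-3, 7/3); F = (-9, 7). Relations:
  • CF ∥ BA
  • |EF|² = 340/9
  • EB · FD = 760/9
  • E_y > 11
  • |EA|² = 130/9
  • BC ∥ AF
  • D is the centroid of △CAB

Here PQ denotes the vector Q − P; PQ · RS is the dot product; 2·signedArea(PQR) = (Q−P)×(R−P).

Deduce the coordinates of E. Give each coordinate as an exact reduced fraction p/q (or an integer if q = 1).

E = (-5, 35/3)

1. E_x = -5  [line -6·x + 14/3·y + -760/9 = 0 ∩ |EA|² = 130/9]
2. E_y = 35/3  [line -6·x + 14/3·y + -760/9 = 0 ∩ |EA|² = 130/9]
   → E = (-5, 35/3)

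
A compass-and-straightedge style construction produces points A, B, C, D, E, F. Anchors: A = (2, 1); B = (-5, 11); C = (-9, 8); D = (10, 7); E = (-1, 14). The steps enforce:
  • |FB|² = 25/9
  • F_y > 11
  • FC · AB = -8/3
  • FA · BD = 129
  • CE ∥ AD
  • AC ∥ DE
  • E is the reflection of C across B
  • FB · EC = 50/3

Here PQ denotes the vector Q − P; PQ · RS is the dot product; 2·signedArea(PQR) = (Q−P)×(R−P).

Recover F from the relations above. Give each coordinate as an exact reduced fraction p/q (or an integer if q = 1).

F = (-11/3, 12)

1. F_x = -11/3  [FA · BD = 129 ∩ FC · AB = -8/3]
2. F_y = 12  [FA · BD = 129 ∩ FC · AB = -8/3]
   → F = (-11/3, 12)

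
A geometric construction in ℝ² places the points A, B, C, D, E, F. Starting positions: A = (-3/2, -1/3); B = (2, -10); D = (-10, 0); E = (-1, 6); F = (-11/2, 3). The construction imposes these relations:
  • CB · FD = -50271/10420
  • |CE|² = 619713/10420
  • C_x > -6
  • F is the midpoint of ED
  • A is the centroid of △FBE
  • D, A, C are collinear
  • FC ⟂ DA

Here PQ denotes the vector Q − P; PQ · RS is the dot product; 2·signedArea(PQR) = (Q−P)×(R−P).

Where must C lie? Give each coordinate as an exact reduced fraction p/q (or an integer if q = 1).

C = (-29303/5210, -447/2605)

1. C_x = -29303/5210  [D, A, C are collinear ∩ FC ⟂ DA]
2. C_y = -447/2605  [D, A, C are collinear ∩ FC ⟂ DA]
   → C = (-29303/5210, -447/2605)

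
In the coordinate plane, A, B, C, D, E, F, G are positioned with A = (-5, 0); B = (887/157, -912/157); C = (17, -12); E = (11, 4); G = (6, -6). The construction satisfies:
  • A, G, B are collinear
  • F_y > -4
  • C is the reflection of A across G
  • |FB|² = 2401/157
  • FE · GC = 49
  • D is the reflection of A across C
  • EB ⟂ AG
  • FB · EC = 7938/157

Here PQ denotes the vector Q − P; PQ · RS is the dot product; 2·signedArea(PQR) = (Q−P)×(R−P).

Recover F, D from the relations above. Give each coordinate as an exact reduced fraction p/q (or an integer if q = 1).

D = (39, -24)
F = (348/157, -618/157)

1. F_x = 348/157  [FE · GC = 49 ∩ FB · EC = 7938/157]
2. F_y = -618/157  [FE · GC = 49 ∩ FB · EC = 7938/157]
   → F = (348/157, -618/157)
3. D_x = 39  [D is the reflection of A across C]
4. D_y = -24  [D is the reflection of A across C]
   → D = (39, -24)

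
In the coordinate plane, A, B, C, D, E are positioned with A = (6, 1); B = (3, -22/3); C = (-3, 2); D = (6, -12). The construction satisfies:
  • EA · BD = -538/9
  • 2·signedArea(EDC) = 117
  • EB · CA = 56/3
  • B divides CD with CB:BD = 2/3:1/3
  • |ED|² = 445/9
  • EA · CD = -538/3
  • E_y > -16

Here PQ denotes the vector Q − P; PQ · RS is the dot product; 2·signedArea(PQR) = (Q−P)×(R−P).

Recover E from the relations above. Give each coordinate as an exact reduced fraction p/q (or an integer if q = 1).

E = (0, -47/3)

1. E_x = 0  [2·signedArea(EDC) = 117 ∩ EA · CD = -538/3]
2. E_y = -47/3  [2·signedArea(EDC) = 117 ∩ EA · CD = -538/3]
   → E = (0, -47/3)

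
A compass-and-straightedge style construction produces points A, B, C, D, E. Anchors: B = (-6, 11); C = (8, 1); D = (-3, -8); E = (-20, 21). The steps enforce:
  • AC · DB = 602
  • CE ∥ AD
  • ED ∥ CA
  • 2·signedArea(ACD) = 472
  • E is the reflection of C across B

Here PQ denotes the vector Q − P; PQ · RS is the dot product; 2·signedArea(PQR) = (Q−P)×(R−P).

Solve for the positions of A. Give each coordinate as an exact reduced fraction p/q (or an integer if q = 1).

1. A_x = 25  [CE ∥ AD ∩ ED ∥ CA]
2. A_y = -28  [CE ∥ AD ∩ ED ∥ CA]
   → A = (25, -28)

A = (25, -28)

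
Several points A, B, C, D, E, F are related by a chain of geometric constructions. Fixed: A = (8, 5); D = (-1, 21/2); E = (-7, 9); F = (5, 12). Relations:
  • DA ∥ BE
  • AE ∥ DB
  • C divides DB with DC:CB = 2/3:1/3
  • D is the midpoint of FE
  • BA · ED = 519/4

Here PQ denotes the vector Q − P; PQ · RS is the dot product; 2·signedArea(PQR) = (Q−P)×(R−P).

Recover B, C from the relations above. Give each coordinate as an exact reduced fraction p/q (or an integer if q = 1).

B = (-16, 29/2)
C = (-11, 79/6)

1. B_x = -16  [DA ∥ BE ∩ AE ∥ DB]
2. B_y = 29/2  [DA ∥ BE ∩ AE ∥ DB]
   → B = (-16, 29/2)
3. C_x = -11  [C divides DB with DC:CB = 2/3:1/3]
4. C_y = 79/6  [C divides DB with DC:CB = 2/3:1/3]
   → C = (-11, 79/6)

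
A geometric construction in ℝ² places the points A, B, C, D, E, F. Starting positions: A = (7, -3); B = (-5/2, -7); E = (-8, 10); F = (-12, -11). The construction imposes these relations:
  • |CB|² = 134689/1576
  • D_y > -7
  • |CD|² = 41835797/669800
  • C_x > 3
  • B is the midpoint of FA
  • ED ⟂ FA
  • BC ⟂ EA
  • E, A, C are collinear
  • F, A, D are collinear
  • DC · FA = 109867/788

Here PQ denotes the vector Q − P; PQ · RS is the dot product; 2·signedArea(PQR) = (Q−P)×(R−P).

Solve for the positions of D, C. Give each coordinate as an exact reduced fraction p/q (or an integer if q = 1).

C = (2801/788, -11/788)
D = (-464/425, -2723/425)

1. D_x = -464/425  [F, A, D are collinear ∩ ED ⟂ FA]
2. D_y = -2723/425  [F, A, D are collinear ∩ ED ⟂ FA]
   → D = (-464/425, -2723/425)
3. C_x = 2801/788  [E, A, C are collinear ∩ BC ⟂ EA]
4. C_y = -11/788  [E, A, C are collinear ∩ BC ⟂ EA]
   → C = (2801/788, -11/788)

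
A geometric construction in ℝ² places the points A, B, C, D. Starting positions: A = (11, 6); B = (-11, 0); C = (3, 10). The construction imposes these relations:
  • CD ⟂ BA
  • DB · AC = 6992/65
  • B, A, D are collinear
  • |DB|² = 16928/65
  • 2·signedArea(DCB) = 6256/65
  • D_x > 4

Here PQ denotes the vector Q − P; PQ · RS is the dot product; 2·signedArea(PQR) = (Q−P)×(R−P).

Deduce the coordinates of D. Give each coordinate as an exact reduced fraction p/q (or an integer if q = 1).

D = (297/65, 276/65)

1. D_x = 297/65  [B, A, D are collinear ∩ CD ⟂ BA]
2. D_y = 276/65  [B, A, D are collinear ∩ CD ⟂ BA]
   → D = (297/65, 276/65)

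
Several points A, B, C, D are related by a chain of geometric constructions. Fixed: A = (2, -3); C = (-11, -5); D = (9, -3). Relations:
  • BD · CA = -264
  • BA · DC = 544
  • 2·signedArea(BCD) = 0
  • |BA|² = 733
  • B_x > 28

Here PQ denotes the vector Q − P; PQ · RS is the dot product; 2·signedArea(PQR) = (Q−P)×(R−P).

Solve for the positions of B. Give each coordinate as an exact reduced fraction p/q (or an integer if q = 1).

1. B_x = 29  [2·signedArea(BCD) = 0 ∩ BA · DC = 544]
2. B_y = -1  [2·signedArea(BCD) = 0 ∩ BA · DC = 544]
   → B = (29, -1)

B = (29, -1)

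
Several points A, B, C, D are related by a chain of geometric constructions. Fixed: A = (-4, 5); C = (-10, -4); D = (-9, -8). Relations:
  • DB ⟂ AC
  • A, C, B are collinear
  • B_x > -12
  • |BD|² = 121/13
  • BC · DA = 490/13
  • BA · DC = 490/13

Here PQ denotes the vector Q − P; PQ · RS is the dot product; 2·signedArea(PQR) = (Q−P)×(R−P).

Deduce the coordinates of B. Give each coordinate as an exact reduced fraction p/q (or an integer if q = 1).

1. B_x = -150/13  [A, C, B are collinear ∩ DB ⟂ AC]
2. B_y = -82/13  [A, C, B are collinear ∩ DB ⟂ AC]
   → B = (-150/13, -82/13)

B = (-150/13, -82/13)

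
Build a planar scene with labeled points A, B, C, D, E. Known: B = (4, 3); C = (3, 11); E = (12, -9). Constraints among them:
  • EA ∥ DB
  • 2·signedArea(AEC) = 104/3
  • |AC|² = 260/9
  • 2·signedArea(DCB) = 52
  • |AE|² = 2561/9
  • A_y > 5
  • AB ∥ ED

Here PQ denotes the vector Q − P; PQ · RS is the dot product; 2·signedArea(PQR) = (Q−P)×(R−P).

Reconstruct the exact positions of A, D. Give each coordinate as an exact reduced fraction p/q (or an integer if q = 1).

1. A_x = 11/3  [line -20·x + -9·y + 373/3 = 0 ∩ |AE|² = 2561/9]
2. A_y = 17/3  [line -20·x + -9·y + 373/3 = 0 ∩ |AE|² = 2561/9]
   → A = (11/3, 17/3)
3. D_x = 37/3  [EA ∥ DB ∩ AB ∥ ED]
4. D_y = -35/3  [EA ∥ DB ∩ AB ∥ ED]
   → D = (37/3, -35/3)

A = (11/3, 17/3)
D = (37/3, -35/3)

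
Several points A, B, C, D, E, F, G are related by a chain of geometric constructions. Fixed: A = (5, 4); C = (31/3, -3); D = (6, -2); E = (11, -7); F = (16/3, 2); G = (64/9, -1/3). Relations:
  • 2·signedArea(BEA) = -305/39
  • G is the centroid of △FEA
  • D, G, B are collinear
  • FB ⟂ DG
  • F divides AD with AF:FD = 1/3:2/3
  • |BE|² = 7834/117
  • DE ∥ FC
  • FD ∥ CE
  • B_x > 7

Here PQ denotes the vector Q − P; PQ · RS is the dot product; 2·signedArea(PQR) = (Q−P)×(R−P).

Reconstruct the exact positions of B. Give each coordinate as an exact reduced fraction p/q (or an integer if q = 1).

1. B_x = 298/39  [D, G, B are collinear ∩ FB ⟂ DG]
2. B_y = 6/13  [D, G, B are collinear ∩ FB ⟂ DG]
   → B = (298/39, 6/13)

B = (298/39, 6/13)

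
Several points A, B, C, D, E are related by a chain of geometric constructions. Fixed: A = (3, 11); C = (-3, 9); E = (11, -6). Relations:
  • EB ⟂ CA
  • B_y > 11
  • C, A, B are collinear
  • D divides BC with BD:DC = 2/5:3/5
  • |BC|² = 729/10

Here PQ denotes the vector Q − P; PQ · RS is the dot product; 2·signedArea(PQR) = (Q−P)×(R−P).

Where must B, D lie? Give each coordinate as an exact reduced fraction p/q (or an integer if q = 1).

B = (51/10, 117/10)
D = (93/50, 531/50)

1. B_x = 51/10  [C, A, B are collinear ∩ EB ⟂ CA]
2. B_y = 117/10  [C, A, B are collinear ∩ EB ⟂ CA]
   → B = (51/10, 117/10)
3. D_x = 93/50  [D divides BC with BD:DC = 2/5:3/5]
4. D_y = 531/50  [D divides BC with BD:DC = 2/5:3/5]
   → D = (93/50, 531/50)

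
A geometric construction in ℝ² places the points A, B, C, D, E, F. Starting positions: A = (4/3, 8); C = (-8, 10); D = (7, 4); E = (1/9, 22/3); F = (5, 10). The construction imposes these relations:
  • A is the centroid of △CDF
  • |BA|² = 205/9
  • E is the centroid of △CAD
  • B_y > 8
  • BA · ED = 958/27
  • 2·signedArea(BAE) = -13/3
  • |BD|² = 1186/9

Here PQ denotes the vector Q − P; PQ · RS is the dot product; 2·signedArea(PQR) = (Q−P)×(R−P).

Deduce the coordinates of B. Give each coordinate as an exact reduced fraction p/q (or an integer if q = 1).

B = (-10/3, 9)

1. B_x = -10/3  [BA · ED = 958/27 ∩ 2·signedArea(BAE) = -13/3]
2. B_y = 9  [BA · ED = 958/27 ∩ 2·signedArea(BAE) = -13/3]
   → B = (-10/3, 9)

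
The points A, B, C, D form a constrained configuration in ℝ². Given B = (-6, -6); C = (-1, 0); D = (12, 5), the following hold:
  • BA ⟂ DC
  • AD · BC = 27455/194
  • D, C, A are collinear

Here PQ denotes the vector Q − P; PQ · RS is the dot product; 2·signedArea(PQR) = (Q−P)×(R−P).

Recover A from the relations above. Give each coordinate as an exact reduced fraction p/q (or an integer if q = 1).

1. A_x = -1429/194  [D, C, A are collinear ∩ BA ⟂ DC]
2. A_y = -475/194  [D, C, A are collinear ∩ BA ⟂ DC]
   → A = (-1429/194, -475/194)

A = (-1429/194, -475/194)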